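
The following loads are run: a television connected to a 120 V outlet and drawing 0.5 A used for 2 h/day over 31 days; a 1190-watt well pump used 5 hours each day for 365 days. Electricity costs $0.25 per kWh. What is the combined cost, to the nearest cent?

$543.87

television: Power = 0.5 A × 120 V = 60 W = 0.06 kW
television: Runtime = 2 h/day × 31 days = 62 h
television: 0.06 kW × 62 h = 3.72 kWh
well pump: Runtime = 5 h/day × 365 days = 1825 h
well pump: 1.19 kW × 1825 h = 2171.75 kWh
Total energy = 2175.47 kWh
Cost = 2175.47 × $0.25 = $543.87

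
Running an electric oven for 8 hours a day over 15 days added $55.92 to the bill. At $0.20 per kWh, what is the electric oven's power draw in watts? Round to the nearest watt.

2330 W

Energy = $55.92 ÷ $0.20/kWh = 279.6 kWh
Runtime = 8 h/day × 15 days = 120 h
Power = 279.6 kWh ÷ 120 h = 2.33 kW = 2330 W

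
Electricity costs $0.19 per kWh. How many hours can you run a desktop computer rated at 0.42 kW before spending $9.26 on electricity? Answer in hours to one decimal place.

Energy available = $9.26 ÷ $0.19/kWh = 48.7368 kWh
Hours = 48.7368 kWh ÷ 0.42 kW = 116.0 h

116.0 h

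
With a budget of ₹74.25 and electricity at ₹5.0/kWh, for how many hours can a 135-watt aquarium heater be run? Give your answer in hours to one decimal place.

110.0 h

Energy available = ₹74.25 ÷ ₹5.0/kWh = 14.85 kWh
Hours = 14.85 kWh ÷ 0.135 kW = 110.0 h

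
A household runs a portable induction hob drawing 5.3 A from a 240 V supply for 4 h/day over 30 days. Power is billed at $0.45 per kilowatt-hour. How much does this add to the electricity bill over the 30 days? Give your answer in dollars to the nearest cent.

$68.69

Power = 5.3 A × 240 V = 1272 W = 1.272 kW
Runtime = 4 h/day × 30 days = 120 h
Energy = 1.272 kW × 120 h = 152.64 kWh
Cost = 152.64 kWh × $0.45/kWh = $68.69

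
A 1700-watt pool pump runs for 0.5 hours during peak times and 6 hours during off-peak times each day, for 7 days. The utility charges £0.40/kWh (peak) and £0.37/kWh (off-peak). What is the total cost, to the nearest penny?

£28.80

Peak energy = 1.7 kW × 0.5 h × 7 = 5.95 kWh
Off-peak energy = 1.7 kW × 6 h × 7 = 71.4 kWh
Cost = 5.95 × £0.40 + 71.4 × £0.37 = £2.38 + £26.418 = £28.80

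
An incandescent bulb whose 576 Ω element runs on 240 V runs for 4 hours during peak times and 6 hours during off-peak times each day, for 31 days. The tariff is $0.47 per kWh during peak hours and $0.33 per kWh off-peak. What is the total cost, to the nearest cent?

Power = V²/R = 240²/576 = 100 W = 0.1 kW
Peak energy = 0.1 kW × 4 h × 31 = 12.4 kWh
Off-peak energy = 0.1 kW × 6 h × 31 = 18.6 kWh
Cost = 12.4 × $0.47 + 18.6 × $0.33 = $5.828 + $6.138 = $11.97

$11.97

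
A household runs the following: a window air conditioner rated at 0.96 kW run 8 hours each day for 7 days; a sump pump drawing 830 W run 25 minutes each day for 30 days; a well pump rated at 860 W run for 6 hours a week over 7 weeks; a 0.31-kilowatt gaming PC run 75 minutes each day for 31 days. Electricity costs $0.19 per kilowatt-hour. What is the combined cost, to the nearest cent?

window air conditioner: Runtime = 8 h/day × 7 days = 56 h
window air conditioner: 0.96 kW × 56 h = 53.76 kWh
sump pump: Runtime = 25 min × 30 = 750 min = 12.5 h
sump pump: 0.83 kW × 12.5 h = 10.375 kWh
well pump: Runtime = 6 h/week × 7 weeks = 42 h
well pump: 0.86 kW × 42 h = 36.12 kWh
gaming PC: Runtime = 75 min × 31 = 2325 min = 38.75 h
gaming PC: 0.31 kW × 38.75 h = 12.0125 kWh
Total energy = 112.2675 kWh
Cost = 112.2675 × $0.19 = $21.33

$21.33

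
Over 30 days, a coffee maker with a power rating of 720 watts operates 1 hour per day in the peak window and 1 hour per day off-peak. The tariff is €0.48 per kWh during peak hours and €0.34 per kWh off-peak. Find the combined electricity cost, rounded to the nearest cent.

€17.71

Peak energy = 0.72 kW × 1 h × 30 = 21.6 kWh
Off-peak energy = 0.72 kW × 1 h × 30 = 21.6 kWh
Cost = 21.6 × €0.48 + 21.6 × €0.34 = €10.368 + €7.344 = €17.71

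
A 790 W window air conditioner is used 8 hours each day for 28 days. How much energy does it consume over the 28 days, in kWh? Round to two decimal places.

176.96 kWh

Runtime = 8 h/day × 28 days = 224 h
Energy = 0.79 kW × 224 h = 176.96 kWh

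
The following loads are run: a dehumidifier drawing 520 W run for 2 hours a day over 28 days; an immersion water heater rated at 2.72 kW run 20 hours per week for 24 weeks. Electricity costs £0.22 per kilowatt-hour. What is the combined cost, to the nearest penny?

dehumidifier: Runtime = 2 h/day × 28 days = 56 h
dehumidifier: 0.52 kW × 56 h = 29.12 kWh
immersion water heater: Runtime = 20 h/week × 24 weeks = 480 h
immersion water heater: 2.72 kW × 480 h = 1305.6 kWh
Total energy = 1334.72 kWh
Cost = 1334.72 × £0.22 = £293.64

£293.64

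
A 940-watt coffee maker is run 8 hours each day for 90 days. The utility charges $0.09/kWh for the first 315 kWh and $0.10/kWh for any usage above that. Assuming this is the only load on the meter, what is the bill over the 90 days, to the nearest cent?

$64.53

Runtime = 8 h/day × 90 days = 720 h
Energy = 0.94 kW × 720 h = 676.8 kWh
Tier 1 (0–315 kWh): 315 × $0.09 = $28.35
Above 315 kWh: 361.8 × $0.10 = $36.18
Bill = $64.53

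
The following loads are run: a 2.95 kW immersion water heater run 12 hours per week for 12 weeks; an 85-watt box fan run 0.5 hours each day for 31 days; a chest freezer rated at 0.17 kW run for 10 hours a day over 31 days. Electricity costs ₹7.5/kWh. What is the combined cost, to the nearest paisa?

₹3591.13

immersion water heater: Runtime = 12 h/week × 12 weeks = 144 h
immersion water heater: 2.95 kW × 144 h = 424.8 kWh
box fan: Runtime = 0.5 h/day × 31 days = 15.5 h
box fan: 0.085 kW × 15.5 h = 1.3175 kWh
chest freezer: Runtime = 10 h/day × 31 days = 310 h
chest freezer: 0.17 kW × 310 h = 52.7 kWh
Total energy = 478.8175 kWh
Cost = 478.8175 × ₹7.5 = ₹3591.13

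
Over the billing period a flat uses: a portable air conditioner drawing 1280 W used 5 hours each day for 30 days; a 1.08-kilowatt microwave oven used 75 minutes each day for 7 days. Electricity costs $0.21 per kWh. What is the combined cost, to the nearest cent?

$42.30

portable air conditioner: Runtime = 5 h/day × 30 days = 150 h
portable air conditioner: 1.28 kW × 150 h = 192 kWh
microwave oven: Runtime = 75 min × 7 = 525 min = 8.75 h
microwave oven: 1.08 kW × 8.75 h = 9.45 kWh
Total energy = 201.45 kWh
Cost = 201.45 × $0.21 = $42.30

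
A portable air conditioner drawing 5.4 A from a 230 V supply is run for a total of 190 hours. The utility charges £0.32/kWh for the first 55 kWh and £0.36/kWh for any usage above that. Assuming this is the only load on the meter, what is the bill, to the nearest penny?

Power = 5.4 A × 230 V = 1242 W = 1.242 kW
Energy = 1.242 kW × 190 h = 235.98 kWh
Tier 1 (0–55 kWh): 55 × £0.32 = £17.6
Above 55 kWh: 180.98 × £0.36 = £65.1528
Bill = £82.75

£82.75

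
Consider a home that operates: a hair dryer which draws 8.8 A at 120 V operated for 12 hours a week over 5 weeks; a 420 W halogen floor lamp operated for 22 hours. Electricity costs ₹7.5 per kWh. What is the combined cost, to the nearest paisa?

hair dryer: Power = 8.8 A × 120 V = 1056 W = 1.056 kW
hair dryer: Runtime = 12 h/week × 5 weeks = 60 h
hair dryer: 1.056 kW × 60 h = 63.36 kWh
halogen floor lamp: 0.42 kW × 22 h = 9.24 kWh
Total energy = 72.6 kWh
Cost = 72.6 × ₹7.5 = ₹544.50

₹544.50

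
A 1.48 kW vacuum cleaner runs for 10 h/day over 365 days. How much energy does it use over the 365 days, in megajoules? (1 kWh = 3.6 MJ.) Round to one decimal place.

19447.2 MJ

Runtime = 10 h/day × 365 days = 3650 h
Energy = 1.48 kW × 3650 h = 5402 kWh
= 5402 × 3.6 MJ = 19447.2 MJ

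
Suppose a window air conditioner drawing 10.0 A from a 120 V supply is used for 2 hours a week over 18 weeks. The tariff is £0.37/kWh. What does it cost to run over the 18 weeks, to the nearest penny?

£15.98

Power = 10.0 A × 120 V = 1200 W = 1.2 kW
Runtime = 2 h/week × 18 weeks = 36 h
Energy = 1.2 kW × 36 h = 43.2 kWh
Cost = 43.2 kWh × £0.37/kWh = £15.98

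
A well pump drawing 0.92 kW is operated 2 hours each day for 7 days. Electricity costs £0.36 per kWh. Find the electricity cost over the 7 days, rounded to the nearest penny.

£4.64

Runtime = 2 h/day × 7 days = 14 h
Energy = 0.92 kW × 14 h = 12.88 kWh
Cost = 12.88 kWh × £0.36/kWh = £4.64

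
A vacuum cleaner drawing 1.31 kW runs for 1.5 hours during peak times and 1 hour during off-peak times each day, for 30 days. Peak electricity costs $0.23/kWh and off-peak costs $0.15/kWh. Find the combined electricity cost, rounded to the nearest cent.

$19.45

Peak energy = 1.31 kW × 1.5 h × 30 = 58.95 kWh
Off-peak energy = 1.31 kW × 1 h × 30 = 39.3 kWh
Cost = 58.95 × $0.23 + 39.3 × $0.15 = $13.5585 + $5.895 = $19.45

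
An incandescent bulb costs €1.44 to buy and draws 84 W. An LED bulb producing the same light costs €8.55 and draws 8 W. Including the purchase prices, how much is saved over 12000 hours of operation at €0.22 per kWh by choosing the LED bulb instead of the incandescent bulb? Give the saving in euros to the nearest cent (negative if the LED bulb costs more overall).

€193.53

incandescent bulb: €1.44 + (84/1000) kW × 12000 h × €0.22 = €1.44 + €221.76 = €223.2
LED bulb: €8.55 + (8/1000) kW × 12000 h × €0.22 = €8.55 + €21.12 = €29.67
Saving = €223.2 − €29.67 = €193.53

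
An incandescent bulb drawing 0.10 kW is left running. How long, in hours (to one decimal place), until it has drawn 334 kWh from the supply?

3340.0 h

Hours = 334 kWh ÷ 0.1 kW = 3340.0 h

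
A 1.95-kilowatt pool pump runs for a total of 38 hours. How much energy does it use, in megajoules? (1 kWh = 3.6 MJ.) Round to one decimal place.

266.8 MJ

Energy = 1.95 kW × 38 h = 74.1 kWh
= 74.1 × 3.6 MJ = 266.8 MJ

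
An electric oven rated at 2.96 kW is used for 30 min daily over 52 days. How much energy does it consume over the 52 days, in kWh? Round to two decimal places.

Runtime = 30 min × 52 = 1560 min = 26 h
Energy = 2.96 kW × 26 h = 76.96 kWh

76.96 kWh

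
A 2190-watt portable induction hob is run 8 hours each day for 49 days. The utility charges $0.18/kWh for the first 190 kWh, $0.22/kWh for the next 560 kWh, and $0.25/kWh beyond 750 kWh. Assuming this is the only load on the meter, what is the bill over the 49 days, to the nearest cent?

$184.52

Runtime = 8 h/day × 49 days = 392 h
Energy = 2.19 kW × 392 h = 858.48 kWh
Tier 1 (0–190 kWh): 190 × $0.18 = $34.2
Tier 2 (190–750 kWh): 560 × $0.22 = $123.2
Above 750 kWh: 108.48 × $0.25 = $27.12
Bill = $184.52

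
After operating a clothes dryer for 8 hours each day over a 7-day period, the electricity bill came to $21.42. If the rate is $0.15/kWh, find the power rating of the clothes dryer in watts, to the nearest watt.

2550 W

Energy = $21.42 ÷ $0.15/kWh = 142.8 kWh
Runtime = 8 h/day × 7 days = 56 h
Power = 142.8 kWh ÷ 56 h = 2.55 kW = 2550 W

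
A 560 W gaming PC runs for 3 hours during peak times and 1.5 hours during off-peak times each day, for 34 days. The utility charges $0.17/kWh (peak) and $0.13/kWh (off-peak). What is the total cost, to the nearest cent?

Peak energy = 0.56 kW × 3 h × 34 = 57.12 kWh
Off-peak energy = 0.56 kW × 1.5 h × 34 = 28.56 kWh
Cost = 57.12 × $0.17 + 28.56 × $0.13 = $9.7104 + $3.7128 = $13.42

$13.42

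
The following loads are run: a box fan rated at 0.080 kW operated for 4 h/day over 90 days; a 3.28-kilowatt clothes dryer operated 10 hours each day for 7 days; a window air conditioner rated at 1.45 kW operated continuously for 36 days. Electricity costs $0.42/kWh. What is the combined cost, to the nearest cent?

box fan: Runtime = 4 h/day × 90 days = 360 h
box fan: 0.08 kW × 360 h = 28.8 kWh
clothes dryer: Runtime = 10 h/day × 7 days = 70 h
clothes dryer: 3.28 kW × 70 h = 229.6 kWh
window air conditioner: Runtime = 24 h × 36 = 864 h
window air conditioner: 1.45 kW × 864 h = 1252.8 kWh
Total energy = 1511.2 kWh
Cost = 1511.2 × $0.42 = $634.70

$634.70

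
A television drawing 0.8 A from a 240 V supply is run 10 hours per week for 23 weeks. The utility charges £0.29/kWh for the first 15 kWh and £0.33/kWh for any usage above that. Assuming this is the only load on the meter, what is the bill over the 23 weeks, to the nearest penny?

Power = 0.8 A × 240 V = 192 W = 0.192 kW
Runtime = 10 h/week × 23 weeks = 230 h
Energy = 0.192 kW × 230 h = 44.16 kWh
Tier 1 (0–15 kWh): 15 × £0.29 = £4.35
Above 15 kWh: 29.16 × £0.33 = £9.6228
Bill = £13.97

£13.97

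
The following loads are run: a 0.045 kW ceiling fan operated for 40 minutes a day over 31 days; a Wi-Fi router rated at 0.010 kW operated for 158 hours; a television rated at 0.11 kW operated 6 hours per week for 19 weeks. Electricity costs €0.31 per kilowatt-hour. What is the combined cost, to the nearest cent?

ceiling fan: Runtime = 40 min × 31 = 1240 min = 20.666666… h
ceiling fan: 0.045 kW × 20.666666… h = 0.93 kWh
Wi-Fi router: 0.01 kW × 158 h = 1.58 kWh
television: Runtime = 6 h/week × 19 weeks = 114 h
television: 0.11 kW × 114 h = 12.54 kWh
Total energy = 15.05 kWh
Cost = 15.05 × €0.31 = €4.67

€4.67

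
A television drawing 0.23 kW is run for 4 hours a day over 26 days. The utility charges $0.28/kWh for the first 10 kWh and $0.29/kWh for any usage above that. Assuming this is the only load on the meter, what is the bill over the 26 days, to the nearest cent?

Runtime = 4 h/day × 26 days = 104 h
Energy = 0.23 kW × 104 h = 23.92 kWh
Tier 1 (0–10 kWh): 10 × $0.28 = $2.8
Above 10 kWh: 13.92 × $0.29 = $4.0368
Bill = $6.84

$6.84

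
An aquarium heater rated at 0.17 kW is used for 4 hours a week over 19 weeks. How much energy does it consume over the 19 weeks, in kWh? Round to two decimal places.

Runtime = 4 h/week × 19 weeks = 76 h
Energy = 0.17 kW × 76 h = 12.92 kWh

12.92 kWh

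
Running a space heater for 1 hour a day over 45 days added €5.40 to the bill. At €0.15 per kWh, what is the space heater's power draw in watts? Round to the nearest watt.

Energy = €5.40 ÷ €0.15/kWh = 36 kWh
Runtime = 1 h/day × 45 days = 45 h
Power = 36 kWh ÷ 45 h = 0.8 kW = 800 W

800 W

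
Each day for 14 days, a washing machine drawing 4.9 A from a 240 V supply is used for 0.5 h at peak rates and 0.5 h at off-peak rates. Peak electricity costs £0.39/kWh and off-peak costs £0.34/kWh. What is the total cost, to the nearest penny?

Power = 4.9 A × 240 V = 1176 W = 1.176 kW
Peak energy = 1.176 kW × 0.5 h × 14 = 8.232 kWh
Off-peak energy = 1.176 kW × 0.5 h × 14 = 8.232 kWh
Cost = 8.232 × £0.39 + 8.232 × £0.34 = £3.21048 + £2.79888 = £6.01

£6.01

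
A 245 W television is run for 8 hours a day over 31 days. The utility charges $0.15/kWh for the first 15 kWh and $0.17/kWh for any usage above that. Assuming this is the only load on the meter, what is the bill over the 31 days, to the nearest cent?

Runtime = 8 h/day × 31 days = 248 h
Energy = 0.245 kW × 248 h = 60.76 kWh
Tier 1 (0–15 kWh): 15 × $0.15 = $2.25
Above 15 kWh: 45.76 × $0.17 = $7.7792
Bill = $10.03

$10.03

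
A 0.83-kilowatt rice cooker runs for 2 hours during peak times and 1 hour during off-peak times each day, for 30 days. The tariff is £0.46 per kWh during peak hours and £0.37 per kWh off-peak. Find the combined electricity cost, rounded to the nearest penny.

£32.12

Peak energy = 0.83 kW × 2 h × 30 = 49.8 kWh
Off-peak energy = 0.83 kW × 1 h × 30 = 24.9 kWh
Cost = 49.8 × £0.46 + 24.9 × £0.37 = £22.908 + £9.213 = £32.12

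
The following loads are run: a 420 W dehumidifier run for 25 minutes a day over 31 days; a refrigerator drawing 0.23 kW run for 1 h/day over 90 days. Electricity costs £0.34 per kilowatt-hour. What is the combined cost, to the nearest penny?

£8.88

dehumidifier: Runtime = 25 min × 31 = 775 min = 12.916666… h
dehumidifier: 0.42 kW × 12.916666… h = 5.425 kWh
refrigerator: Runtime = 1 h/day × 90 days = 90 h
refrigerator: 0.23 kW × 90 h = 20.7 kWh
Total energy = 26.125 kWh
Cost = 26.125 × £0.34 = £8.88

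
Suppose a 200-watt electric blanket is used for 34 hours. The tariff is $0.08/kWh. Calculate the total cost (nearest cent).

Energy = 0.2 kW × 34 h = 6.8 kWh
Cost = 6.8 kWh × $0.08/kWh = $0.54

$0.54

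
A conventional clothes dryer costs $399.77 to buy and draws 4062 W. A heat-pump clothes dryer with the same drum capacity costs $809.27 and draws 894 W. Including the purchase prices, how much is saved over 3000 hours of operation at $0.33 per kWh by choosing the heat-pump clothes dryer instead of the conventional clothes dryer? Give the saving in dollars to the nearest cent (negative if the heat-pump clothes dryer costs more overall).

conventional clothes dryer: $399.77 + (4062/1000) kW × 3000 h × $0.33 = $399.77 + $4021.38 = $4421.15
heat-pump clothes dryer: $809.27 + (894/1000) kW × 3000 h × $0.33 = $809.27 + $885.06 = $1694.33
Saving = $4421.15 − $1694.33 = $2726.82

$2726.82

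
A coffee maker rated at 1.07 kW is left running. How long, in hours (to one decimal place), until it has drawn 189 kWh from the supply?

176.6 h

Hours = 189 kWh ÷ 1.07 kW = 176.6 h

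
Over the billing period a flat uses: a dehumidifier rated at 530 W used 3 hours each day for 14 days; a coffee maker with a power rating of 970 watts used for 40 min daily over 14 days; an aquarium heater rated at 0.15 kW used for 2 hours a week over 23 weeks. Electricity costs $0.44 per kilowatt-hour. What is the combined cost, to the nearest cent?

$16.81

dehumidifier: Runtime = 3 h/day × 14 days = 42 h
dehumidifier: 0.53 kW × 42 h = 22.26 kWh
coffee maker: Runtime = 40 min × 14 = 560 min = 9.333333… h
coffee maker: 0.97 kW × 9.333333… h = 9.053333… kWh
aquarium heater: Runtime = 2 h/week × 23 weeks = 46 h
aquarium heater: 0.15 kW × 46 h = 6.9 kWh
Total energy = 38.213333… kWh
Cost = 38.213333… × $0.44 = $16.81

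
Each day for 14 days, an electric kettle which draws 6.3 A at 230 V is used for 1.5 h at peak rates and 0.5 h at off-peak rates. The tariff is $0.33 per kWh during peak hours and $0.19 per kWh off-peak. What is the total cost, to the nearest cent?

$11.97

Power = 6.3 A × 230 V = 1449 W = 1.449 kW
Peak energy = 1.449 kW × 1.5 h × 14 = 30.429 kWh
Off-peak energy = 1.449 kW × 0.5 h × 14 = 10.143 kWh
Cost = 30.429 × $0.33 + 10.143 × $0.19 = $10.04157 + $1.92717 = $11.97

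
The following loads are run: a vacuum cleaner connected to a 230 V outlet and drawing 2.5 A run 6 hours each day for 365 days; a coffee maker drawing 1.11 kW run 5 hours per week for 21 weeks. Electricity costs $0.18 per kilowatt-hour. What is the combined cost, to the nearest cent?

vacuum cleaner: Power = 2.5 A × 230 V = 575 W = 0.575 kW
vacuum cleaner: Runtime = 6 h/day × 365 days = 2190 h
vacuum cleaner: 0.575 kW × 2190 h = 1259.25 kWh
coffee maker: Runtime = 5 h/week × 21 weeks = 105 h
coffee maker: 1.11 kW × 105 h = 116.55 kWh
Total energy = 1375.8 kWh
Cost = 1375.8 × $0.18 = $247.64

$247.64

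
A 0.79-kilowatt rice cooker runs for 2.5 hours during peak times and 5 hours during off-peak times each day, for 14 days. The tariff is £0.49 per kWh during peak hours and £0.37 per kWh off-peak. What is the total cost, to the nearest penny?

£34.01

Peak energy = 0.79 kW × 2.5 h × 14 = 27.65 kWh
Off-peak energy = 0.79 kW × 5 h × 14 = 55.3 kWh
Cost = 27.65 × £0.49 + 55.3 × £0.37 = £13.5485 + £20.461 = £34.01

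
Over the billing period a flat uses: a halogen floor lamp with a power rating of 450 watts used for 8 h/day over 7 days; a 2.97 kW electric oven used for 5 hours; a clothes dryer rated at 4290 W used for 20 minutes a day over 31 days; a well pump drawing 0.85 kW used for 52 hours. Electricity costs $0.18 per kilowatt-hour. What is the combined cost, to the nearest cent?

halogen floor lamp: Runtime = 8 h/day × 7 days = 56 h
halogen floor lamp: 0.45 kW × 56 h = 25.2 kWh
electric oven: 2.97 kW × 5 h = 14.85 kWh
clothes dryer: Runtime = 20 min × 31 = 620 min = 10.333333… h
clothes dryer: 4.29 kW × 10.333333… h = 44.33 kWh
well pump: 0.85 kW × 52 h = 44.2 kWh
Total energy = 128.58 kWh
Cost = 128.58 × $0.18 = $23.14

$23.14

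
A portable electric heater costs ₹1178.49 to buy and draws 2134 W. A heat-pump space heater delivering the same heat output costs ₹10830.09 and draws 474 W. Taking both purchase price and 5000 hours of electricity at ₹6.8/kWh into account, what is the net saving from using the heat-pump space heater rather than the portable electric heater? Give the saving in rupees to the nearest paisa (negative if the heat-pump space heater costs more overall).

₹46788.40

portable electric heater: ₹1178.49 + (2134/1000) kW × 5000 h × ₹6.8 = ₹1178.49 + ₹72556 = ₹73734.49
heat-pump space heater: ₹10830.09 + (474/1000) kW × 5000 h × ₹6.8 = ₹10830.09 + ₹16116 = ₹26946.09
Saving = ₹73734.49 − ₹26946.09 = ₹46788.4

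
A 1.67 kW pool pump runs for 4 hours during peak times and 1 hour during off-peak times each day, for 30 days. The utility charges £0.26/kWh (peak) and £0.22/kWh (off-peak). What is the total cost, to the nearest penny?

£63.13

Peak energy = 1.67 kW × 4 h × 30 = 200.4 kWh
Off-peak energy = 1.67 kW × 1 h × 30 = 50.1 kWh
Cost = 200.4 × £0.26 + 50.1 × £0.22 = £52.104 + £11.022 = £63.13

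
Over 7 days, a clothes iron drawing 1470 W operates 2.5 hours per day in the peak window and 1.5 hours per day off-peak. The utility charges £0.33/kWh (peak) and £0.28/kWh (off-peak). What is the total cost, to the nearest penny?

Peak energy = 1.47 kW × 2.5 h × 7 = 25.725 kWh
Off-peak energy = 1.47 kW × 1.5 h × 7 = 15.435 kWh
Cost = 25.725 × £0.33 + 15.435 × £0.28 = £8.48925 + £4.3218 = £12.81

£12.81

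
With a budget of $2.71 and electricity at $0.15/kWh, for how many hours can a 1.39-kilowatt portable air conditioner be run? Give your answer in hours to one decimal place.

Energy available = $2.71 ÷ $0.15/kWh = 18.0667 kWh
Hours = 18.0667 kWh ÷ 1.39 kW = 13.0 h

13.0 h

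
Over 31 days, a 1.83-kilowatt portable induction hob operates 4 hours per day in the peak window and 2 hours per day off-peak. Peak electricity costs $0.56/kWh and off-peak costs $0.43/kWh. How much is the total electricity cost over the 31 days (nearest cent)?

Peak energy = 1.83 kW × 4 h × 31 = 226.92 kWh
Off-peak energy = 1.83 kW × 2 h × 31 = 113.46 kWh
Cost = 226.92 × $0.56 + 113.46 × $0.43 = $127.0752 + $48.7878 = $175.86

$175.86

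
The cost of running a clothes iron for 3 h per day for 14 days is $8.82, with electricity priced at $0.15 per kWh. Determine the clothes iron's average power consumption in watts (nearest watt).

1400 W

Energy = $8.82 ÷ $0.15/kWh = 58.8 kWh
Runtime = 3 h/day × 14 days = 42 h
Power = 58.8 kWh ÷ 42 h = 1.4 kW = 1400 W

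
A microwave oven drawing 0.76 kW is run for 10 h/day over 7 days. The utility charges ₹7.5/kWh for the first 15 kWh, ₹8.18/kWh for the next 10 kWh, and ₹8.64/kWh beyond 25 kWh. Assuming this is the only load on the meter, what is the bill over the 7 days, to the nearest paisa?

₹437.95

Runtime = 10 h/day × 7 days = 70 h
Energy = 0.76 kW × 70 h = 53.2 kWh
Tier 1 (0–15 kWh): 15 × ₹7.5 = ₹112.5
Tier 2 (15–25 kWh): 10 × ₹8.18 = ₹81.8
Above 25 kWh: 28.2 × ₹8.64 = ₹243.648
Bill = ₹437.95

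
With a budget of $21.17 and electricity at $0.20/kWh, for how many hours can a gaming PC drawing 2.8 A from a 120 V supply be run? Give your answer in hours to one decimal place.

315.0 h

Power = 2.8 A × 120 V = 336 W = 0.336 kW
Energy available = $21.17 ÷ $0.20/kWh = 105.85 kWh
Hours = 105.85 kWh ÷ 0.336 kW = 315.0 h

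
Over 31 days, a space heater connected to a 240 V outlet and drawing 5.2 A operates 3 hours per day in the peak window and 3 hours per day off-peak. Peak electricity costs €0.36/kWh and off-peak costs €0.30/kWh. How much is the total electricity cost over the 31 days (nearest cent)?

€76.60

Power = 5.2 A × 240 V = 1248 W = 1.248 kW
Peak energy = 1.248 kW × 3 h × 31 = 116.064 kWh
Off-peak energy = 1.248 kW × 3 h × 31 = 116.064 kWh
Cost = 116.064 × €0.36 + 116.064 × €0.30 = €41.78304 + €34.8192 = €76.60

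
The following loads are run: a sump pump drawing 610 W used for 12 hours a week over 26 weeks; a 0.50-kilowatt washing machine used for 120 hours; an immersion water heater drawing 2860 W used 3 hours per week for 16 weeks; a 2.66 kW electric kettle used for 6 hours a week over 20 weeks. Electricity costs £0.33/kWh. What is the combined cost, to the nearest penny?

£233.24

sump pump: Runtime = 12 h/week × 26 weeks = 312 h
sump pump: 0.61 kW × 312 h = 190.32 kWh
washing machine: 0.5 kW × 120 h = 60 kWh
immersion water heater: Runtime = 3 h/week × 16 weeks = 48 h
immersion water heater: 2.86 kW × 48 h = 137.28 kWh
electric kettle: Runtime = 6 h/week × 20 weeks = 120 h
electric kettle: 2.66 kW × 120 h = 319.2 kWh
Total energy = 706.8 kWh
Cost = 706.8 × £0.33 = £233.24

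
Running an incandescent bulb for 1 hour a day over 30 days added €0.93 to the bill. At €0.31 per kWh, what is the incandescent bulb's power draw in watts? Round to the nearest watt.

Energy = €0.93 ÷ €0.31/kWh = 3 kWh
Runtime = 1 h/day × 30 days = 30 h
Power = 3 kWh ÷ 30 h = 0.1 kW = 100 W

100 W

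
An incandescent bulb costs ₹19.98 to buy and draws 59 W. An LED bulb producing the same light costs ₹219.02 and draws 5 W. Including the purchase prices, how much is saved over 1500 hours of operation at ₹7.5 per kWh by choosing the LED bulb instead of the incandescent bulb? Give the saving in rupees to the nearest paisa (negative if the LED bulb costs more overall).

₹408.46

incandescent bulb: ₹19.98 + (59/1000) kW × 1500 h × ₹7.5 = ₹19.98 + ₹663.75 = ₹683.73
LED bulb: ₹219.02 + (5/1000) kW × 1500 h × ₹7.5 = ₹219.02 + ₹56.25 = ₹275.27
Saving = ₹683.73 − ₹275.27 = ₹408.46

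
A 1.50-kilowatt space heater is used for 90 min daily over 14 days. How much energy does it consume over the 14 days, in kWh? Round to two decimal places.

31.50 kWh

Runtime = 90 min × 14 = 1260 min = 21 h
Energy = 1.5 kW × 21 h = 31.5 kWh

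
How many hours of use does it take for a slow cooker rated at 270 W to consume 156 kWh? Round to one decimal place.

Hours = 156 kWh ÷ 0.27 kW = 577.8 h

577.8 h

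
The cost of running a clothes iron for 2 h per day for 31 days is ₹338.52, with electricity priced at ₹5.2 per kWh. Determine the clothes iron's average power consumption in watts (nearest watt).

1050 W

Energy = ₹338.52 ÷ ₹5.2/kWh = 65.1 kWh
Runtime = 2 h/day × 31 days = 62 h
Power = 65.1 kWh ÷ 62 h = 1.05 kW = 1050 W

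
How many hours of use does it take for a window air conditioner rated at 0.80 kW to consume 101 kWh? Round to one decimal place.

126.3 h

Hours = 101 kWh ÷ 0.8 kW = 126.3 h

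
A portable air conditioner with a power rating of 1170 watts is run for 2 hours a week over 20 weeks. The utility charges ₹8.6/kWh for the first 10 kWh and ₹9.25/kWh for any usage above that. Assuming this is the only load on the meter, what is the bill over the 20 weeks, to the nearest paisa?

Runtime = 2 h/week × 20 weeks = 40 h
Energy = 1.17 kW × 40 h = 46.8 kWh
Tier 1 (0–10 kWh): 10 × ₹8.6 = ₹86
Above 10 kWh: 36.8 × ₹9.25 = ₹340.4
Bill = ₹426.40

₹426.40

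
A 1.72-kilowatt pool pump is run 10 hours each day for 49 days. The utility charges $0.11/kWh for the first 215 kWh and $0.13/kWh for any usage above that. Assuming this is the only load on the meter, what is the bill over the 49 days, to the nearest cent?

$105.26

Runtime = 10 h/day × 49 days = 490 h
Energy = 1.72 kW × 490 h = 842.8 kWh
Tier 1 (0–215 kWh): 215 × $0.11 = $23.65
Above 215 kWh: 627.8 × $0.13 = $81.614
Bill = $105.26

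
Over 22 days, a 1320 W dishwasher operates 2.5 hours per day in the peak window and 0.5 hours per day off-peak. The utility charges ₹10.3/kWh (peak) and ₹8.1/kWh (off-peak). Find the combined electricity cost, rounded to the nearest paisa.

₹865.39

Peak energy = 1.32 kW × 2.5 h × 22 = 72.6 kWh
Off-peak energy = 1.32 kW × 0.5 h × 22 = 14.52 kWh
Cost = 72.6 × ₹10.3 + 14.52 × ₹8.1 = ₹747.78 + ₹117.612 = ₹865.39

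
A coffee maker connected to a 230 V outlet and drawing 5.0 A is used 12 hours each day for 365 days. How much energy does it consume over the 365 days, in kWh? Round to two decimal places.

Power = 5.0 A × 230 V = 1150 W = 1.15 kW
Runtime = 12 h/day × 365 days = 4380 h
Energy = 1.15 kW × 4380 h = 5037 kWh

5037.00 kWh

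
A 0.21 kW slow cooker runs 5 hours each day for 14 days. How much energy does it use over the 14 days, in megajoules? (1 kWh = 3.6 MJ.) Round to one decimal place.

52.9 MJ

Runtime = 5 h/day × 14 days = 70 h
Energy = 0.21 kW × 70 h = 14.7 kWh
= 14.7 × 3.6 MJ = 52.9 MJ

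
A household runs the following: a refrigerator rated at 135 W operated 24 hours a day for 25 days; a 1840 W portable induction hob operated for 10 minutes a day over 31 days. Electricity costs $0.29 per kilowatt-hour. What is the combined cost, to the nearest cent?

refrigerator: Runtime = 24 h × 25 = 600 h
refrigerator: 0.135 kW × 600 h = 81 kWh
portable induction hob: Runtime = 10 min × 31 = 310 min = 5.166666… h
portable induction hob: 1.84 kW × 5.166666… h = 9.506666… kWh
Total energy = 90.506666… kWh
Cost = 90.506666… × $0.29 = $26.25

$26.25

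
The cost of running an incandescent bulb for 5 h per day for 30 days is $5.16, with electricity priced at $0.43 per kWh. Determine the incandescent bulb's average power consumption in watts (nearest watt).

80 W

Energy = $5.16 ÷ $0.43/kWh = 12 kWh
Runtime = 5 h/day × 30 days = 150 h
Power = 12 kWh ÷ 150 h = 0.08 kW = 80 W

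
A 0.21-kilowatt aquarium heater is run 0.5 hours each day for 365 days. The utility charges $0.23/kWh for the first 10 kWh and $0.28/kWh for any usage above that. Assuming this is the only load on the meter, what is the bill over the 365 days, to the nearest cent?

Runtime = 0.5 h/day × 365 days = 182.5 h
Energy = 0.21 kW × 182.5 h = 38.325 kWh
Tier 1 (0–10 kWh): 10 × $0.23 = $2.3
Above 10 kWh: 28.325 × $0.28 = $7.931
Bill = $10.23

$10.23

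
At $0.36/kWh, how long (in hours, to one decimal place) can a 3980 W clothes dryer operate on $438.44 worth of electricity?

Energy available = $438.44 ÷ $0.36/kWh = 1217.8889 kWh
Hours = 1217.8889 kWh ÷ 3.98 kW = 306.0 h

306.0 h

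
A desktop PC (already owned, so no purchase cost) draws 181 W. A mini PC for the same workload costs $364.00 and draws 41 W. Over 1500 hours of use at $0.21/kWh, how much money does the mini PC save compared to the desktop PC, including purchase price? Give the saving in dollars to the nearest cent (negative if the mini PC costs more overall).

desktop PC: $0.00 + (181/1000) kW × 1500 h × $0.21 = $0.00 + $57.015 = $57.015
mini PC: $364.00 + (41/1000) kW × 1500 h × $0.21 = $364.00 + $12.915 = $376.915
Saving = $57.015 − $376.915 = −$319.9

-$319.90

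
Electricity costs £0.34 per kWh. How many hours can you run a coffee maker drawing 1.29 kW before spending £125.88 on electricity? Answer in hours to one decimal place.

Energy available = £125.88 ÷ £0.34/kWh = 370.2353 kWh
Hours = 370.2353 kWh ÷ 1.29 kW = 287.0 h

287.0 h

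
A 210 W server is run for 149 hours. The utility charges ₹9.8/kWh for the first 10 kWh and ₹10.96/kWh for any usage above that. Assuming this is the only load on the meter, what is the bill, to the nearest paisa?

₹331.34

Energy = 0.21 kW × 149 h = 31.29 kWh
Tier 1 (0–10 kWh): 10 × ₹9.8 = ₹98
Above 10 kWh: 21.29 × ₹10.96 = ₹233.3384
Bill = ₹331.34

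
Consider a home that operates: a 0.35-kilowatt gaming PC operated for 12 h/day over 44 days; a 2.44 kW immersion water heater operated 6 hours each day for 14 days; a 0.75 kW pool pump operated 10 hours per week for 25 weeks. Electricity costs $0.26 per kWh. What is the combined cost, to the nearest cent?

gaming PC: Runtime = 12 h/day × 44 days = 528 h
gaming PC: 0.35 kW × 528 h = 184.8 kWh
immersion water heater: Runtime = 6 h/day × 14 days = 84 h
immersion water heater: 2.44 kW × 84 h = 204.96 kWh
pool pump: Runtime = 10 h/week × 25 weeks = 250 h
pool pump: 0.75 kW × 250 h = 187.5 kWh
Total energy = 577.26 kWh
Cost = 577.26 × $0.26 = $150.09

$150.09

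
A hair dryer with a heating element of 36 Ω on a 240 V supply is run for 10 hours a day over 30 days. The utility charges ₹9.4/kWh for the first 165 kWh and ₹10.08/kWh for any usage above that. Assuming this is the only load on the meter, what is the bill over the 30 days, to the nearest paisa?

Power = V²/R = 240²/36 = 1600 W = 1.6 kW
Runtime = 10 h/day × 30 days = 300 h
Energy = 1.6 kW × 300 h = 480 kWh
Tier 1 (0–165 kWh): 165 × ₹9.4 = ₹1551
Above 165 kWh: 315 × ₹10.08 = ₹3175.2
Bill = ₹4726.20

₹4726.20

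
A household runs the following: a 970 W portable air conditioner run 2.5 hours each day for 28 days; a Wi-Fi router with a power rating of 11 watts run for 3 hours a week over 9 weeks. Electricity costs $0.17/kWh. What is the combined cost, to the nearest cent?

$11.59

portable air conditioner: Runtime = 2.5 h/day × 28 days = 70 h
portable air conditioner: 0.97 kW × 70 h = 67.9 kWh
Wi-Fi router: Runtime = 3 h/week × 9 weeks = 27 h
Wi-Fi router: 0.011 kW × 27 h = 0.297 kWh
Total energy = 68.197 kWh
Cost = 68.197 × $0.17 = $11.59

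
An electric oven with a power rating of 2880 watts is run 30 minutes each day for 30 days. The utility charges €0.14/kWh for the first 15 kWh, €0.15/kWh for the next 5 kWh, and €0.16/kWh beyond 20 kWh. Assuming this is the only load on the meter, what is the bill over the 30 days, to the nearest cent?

€6.56

Runtime = 30 min × 30 = 900 min = 15 h
Energy = 2.88 kW × 15 h = 43.2 kWh
Tier 1 (0–15 kWh): 15 × €0.14 = €2.1
Tier 2 (15–20 kWh): 5 × €0.15 = €0.75
Above 20 kWh: 23.2 × €0.16 = €3.712
Bill = €6.56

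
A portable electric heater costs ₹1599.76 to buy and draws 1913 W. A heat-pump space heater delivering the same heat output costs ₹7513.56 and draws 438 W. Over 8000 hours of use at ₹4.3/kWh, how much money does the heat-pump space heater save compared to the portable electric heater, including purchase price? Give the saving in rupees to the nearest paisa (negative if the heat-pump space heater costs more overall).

₹44826.20

portable electric heater: ₹1599.76 + (1913/1000) kW × 8000 h × ₹4.3 = ₹1599.76 + ₹65807.2 = ₹67406.96
heat-pump space heater: ₹7513.56 + (438/1000) kW × 8000 h × ₹4.3 = ₹7513.56 + ₹15067.2 = ₹22580.76
Saving = ₹67406.96 − ₹22580.76 = ₹44826.2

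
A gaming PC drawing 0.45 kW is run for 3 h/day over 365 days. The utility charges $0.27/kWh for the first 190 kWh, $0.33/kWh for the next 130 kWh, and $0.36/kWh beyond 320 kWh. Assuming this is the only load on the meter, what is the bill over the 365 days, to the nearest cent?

Runtime = 3 h/day × 365 days = 1095 h
Energy = 0.45 kW × 1095 h = 492.75 kWh
Tier 1 (0–190 kWh): 190 × $0.27 = $51.3
Tier 2 (190–320 kWh): 130 × $0.33 = $42.9
Above 320 kWh: 172.75 × $0.36 = $62.19
Bill = $156.39

$156.39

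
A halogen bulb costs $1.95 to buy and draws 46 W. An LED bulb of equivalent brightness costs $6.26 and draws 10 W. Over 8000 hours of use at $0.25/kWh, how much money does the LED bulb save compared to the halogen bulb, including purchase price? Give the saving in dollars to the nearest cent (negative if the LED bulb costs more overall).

halogen bulb: $1.95 + (46/1000) kW × 8000 h × $0.25 = $1.95 + $92 = $93.95
LED bulb: $6.26 + (10/1000) kW × 8000 h × $0.25 = $6.26 + $20 = $26.26
Saving = $93.95 − $26.26 = $67.69

$67.69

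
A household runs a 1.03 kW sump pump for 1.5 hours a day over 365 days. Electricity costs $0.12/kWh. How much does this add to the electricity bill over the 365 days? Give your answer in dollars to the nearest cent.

Runtime = 1.5 h/day × 365 days = 547.5 h
Energy = 1.03 kW × 547.5 h = 563.925 kWh
Cost = 563.925 kWh × $0.12/kWh = $67.67

$67.67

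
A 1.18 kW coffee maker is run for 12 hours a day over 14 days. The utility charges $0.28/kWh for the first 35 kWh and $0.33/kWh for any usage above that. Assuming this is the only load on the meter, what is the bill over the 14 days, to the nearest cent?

$63.67

Runtime = 12 h/day × 14 days = 168 h
Energy = 1.18 kW × 168 h = 198.24 kWh
Tier 1 (0–35 kWh): 35 × $0.28 = $9.8
Above 35 kWh: 163.24 × $0.33 = $53.8692
Bill = $63.67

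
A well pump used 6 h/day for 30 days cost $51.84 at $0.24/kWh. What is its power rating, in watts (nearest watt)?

Energy = $51.84 ÷ $0.24/kWh = 216 kWh
Runtime = 6 h/day × 30 days = 180 h
Power = 216 kWh ÷ 180 h = 1.2 kW = 1200 W

1200 W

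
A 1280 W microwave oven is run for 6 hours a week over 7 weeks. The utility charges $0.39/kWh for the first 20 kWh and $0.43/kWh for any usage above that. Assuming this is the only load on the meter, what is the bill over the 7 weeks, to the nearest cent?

$22.32

Runtime = 6 h/week × 7 weeks = 42 h
Energy = 1.28 kW × 42 h = 53.76 kWh
Tier 1 (0–20 kWh): 20 × $0.39 = $7.8
Above 20 kWh: 33.76 × $0.43 = $14.5168
Bill = $22.32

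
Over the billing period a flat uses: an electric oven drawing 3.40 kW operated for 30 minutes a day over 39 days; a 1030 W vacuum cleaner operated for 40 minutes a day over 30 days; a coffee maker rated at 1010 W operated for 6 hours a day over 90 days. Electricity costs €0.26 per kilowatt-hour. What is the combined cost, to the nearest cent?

electric oven: Runtime = 30 min × 39 = 1170 min = 19.5 h
electric oven: 3.4 kW × 19.5 h = 66.3 kWh
vacuum cleaner: Runtime = 40 min × 30 = 1200 min = 20 h
vacuum cleaner: 1.03 kW × 20 h = 20.6 kWh
coffee maker: Runtime = 6 h/day × 90 days = 540 h
coffee maker: 1.01 kW × 540 h = 545.4 kWh
Total energy = 632.3 kWh
Cost = 632.3 × €0.26 = €164.40

€164.40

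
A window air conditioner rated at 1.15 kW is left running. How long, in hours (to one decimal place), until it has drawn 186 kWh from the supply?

Hours = 186 kWh ÷ 1.15 kW = 161.7 h

161.7 h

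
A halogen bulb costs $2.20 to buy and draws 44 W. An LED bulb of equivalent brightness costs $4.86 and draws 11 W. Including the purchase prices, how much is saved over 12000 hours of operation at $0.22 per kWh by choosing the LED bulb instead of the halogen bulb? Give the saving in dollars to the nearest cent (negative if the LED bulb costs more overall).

$84.46

halogen bulb: $2.20 + (44/1000) kW × 12000 h × $0.22 = $2.20 + $116.16 = $118.36
LED bulb: $4.86 + (11/1000) kW × 12000 h × $0.22 = $4.86 + $29.04 = $33.9
Saving = $118.36 − $33.9 = $84.46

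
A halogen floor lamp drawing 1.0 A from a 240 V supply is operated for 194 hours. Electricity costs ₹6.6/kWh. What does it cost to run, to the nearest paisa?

₹307.30

Power = 1.0 A × 240 V = 240 W = 0.24 kW
Energy = 0.24 kW × 194 h = 46.56 kWh
Cost = 46.56 kWh × ₹6.6/kWh = ₹307.30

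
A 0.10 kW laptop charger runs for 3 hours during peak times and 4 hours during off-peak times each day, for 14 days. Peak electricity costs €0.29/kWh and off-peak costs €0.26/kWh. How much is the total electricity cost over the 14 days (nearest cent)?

€2.67

Peak energy = 0.1 kW × 3 h × 14 = 4.2 kWh
Off-peak energy = 0.1 kW × 4 h × 14 = 5.6 kWh
Cost = 4.2 × €0.29 + 5.6 × €0.26 = €1.218 + €1.456 = €2.67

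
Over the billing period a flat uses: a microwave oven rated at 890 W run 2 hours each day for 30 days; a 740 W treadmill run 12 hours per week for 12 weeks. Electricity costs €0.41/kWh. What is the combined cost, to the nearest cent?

microwave oven: Runtime = 2 h/day × 30 days = 60 h
microwave oven: 0.89 kW × 60 h = 53.4 kWh
treadmill: Runtime = 12 h/week × 12 weeks = 144 h
treadmill: 0.74 kW × 144 h = 106.56 kWh
Total energy = 159.96 kWh
Cost = 159.96 × €0.41 = €65.58

€65.58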